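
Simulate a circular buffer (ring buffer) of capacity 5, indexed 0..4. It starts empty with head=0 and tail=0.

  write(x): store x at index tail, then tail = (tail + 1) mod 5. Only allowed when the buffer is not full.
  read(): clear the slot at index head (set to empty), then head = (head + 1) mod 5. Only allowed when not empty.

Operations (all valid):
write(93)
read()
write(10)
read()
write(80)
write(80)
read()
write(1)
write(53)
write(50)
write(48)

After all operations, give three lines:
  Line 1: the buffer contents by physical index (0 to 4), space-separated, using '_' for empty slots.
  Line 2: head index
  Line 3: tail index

write(93): buf=[93 _ _ _ _], head=0, tail=1, size=1
read(): buf=[_ _ _ _ _], head=1, tail=1, size=0
write(10): buf=[_ 10 _ _ _], head=1, tail=2, size=1
read(): buf=[_ _ _ _ _], head=2, tail=2, size=0
write(80): buf=[_ _ 80 _ _], head=2, tail=3, size=1
write(80): buf=[_ _ 80 80 _], head=2, tail=4, size=2
read(): buf=[_ _ _ 80 _], head=3, tail=4, size=1
write(1): buf=[_ _ _ 80 1], head=3, tail=0, size=2
write(53): buf=[53 _ _ 80 1], head=3, tail=1, size=3
write(50): buf=[53 50 _ 80 1], head=3, tail=2, size=4
write(48): buf=[53 50 48 80 1], head=3, tail=3, size=5

Answer: 53 50 48 80 1
3
3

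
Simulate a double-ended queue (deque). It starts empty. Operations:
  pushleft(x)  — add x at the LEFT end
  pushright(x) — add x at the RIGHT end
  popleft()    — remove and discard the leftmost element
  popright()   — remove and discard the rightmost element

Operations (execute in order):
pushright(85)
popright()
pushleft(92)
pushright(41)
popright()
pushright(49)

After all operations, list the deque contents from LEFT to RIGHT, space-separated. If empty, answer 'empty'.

Answer: 92 49

Derivation:
pushright(85): [85]
popright(): []
pushleft(92): [92]
pushright(41): [92, 41]
popright(): [92]
pushright(49): [92, 49]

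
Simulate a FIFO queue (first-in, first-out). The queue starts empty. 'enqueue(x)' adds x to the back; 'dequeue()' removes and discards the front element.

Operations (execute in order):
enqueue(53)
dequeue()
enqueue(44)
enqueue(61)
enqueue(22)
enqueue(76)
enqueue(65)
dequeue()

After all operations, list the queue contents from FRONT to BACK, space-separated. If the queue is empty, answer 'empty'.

enqueue(53): [53]
dequeue(): []
enqueue(44): [44]
enqueue(61): [44, 61]
enqueue(22): [44, 61, 22]
enqueue(76): [44, 61, 22, 76]
enqueue(65): [44, 61, 22, 76, 65]
dequeue(): [61, 22, 76, 65]

Answer: 61 22 76 65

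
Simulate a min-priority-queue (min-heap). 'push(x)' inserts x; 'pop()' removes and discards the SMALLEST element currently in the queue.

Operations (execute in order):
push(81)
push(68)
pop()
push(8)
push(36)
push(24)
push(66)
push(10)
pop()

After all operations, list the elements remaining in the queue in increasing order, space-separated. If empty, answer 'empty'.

Answer: 10 24 36 66 81

Derivation:
push(81): heap contents = [81]
push(68): heap contents = [68, 81]
pop() → 68: heap contents = [81]
push(8): heap contents = [8, 81]
push(36): heap contents = [8, 36, 81]
push(24): heap contents = [8, 24, 36, 81]
push(66): heap contents = [8, 24, 36, 66, 81]
push(10): heap contents = [8, 10, 24, 36, 66, 81]
pop() → 8: heap contents = [10, 24, 36, 66, 81]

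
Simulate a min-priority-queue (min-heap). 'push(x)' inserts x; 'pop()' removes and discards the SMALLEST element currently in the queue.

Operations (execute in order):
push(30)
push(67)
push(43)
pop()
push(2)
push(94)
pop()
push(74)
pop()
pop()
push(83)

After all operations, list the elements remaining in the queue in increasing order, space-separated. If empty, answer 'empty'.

push(30): heap contents = [30]
push(67): heap contents = [30, 67]
push(43): heap contents = [30, 43, 67]
pop() → 30: heap contents = [43, 67]
push(2): heap contents = [2, 43, 67]
push(94): heap contents = [2, 43, 67, 94]
pop() → 2: heap contents = [43, 67, 94]
push(74): heap contents = [43, 67, 74, 94]
pop() → 43: heap contents = [67, 74, 94]
pop() → 67: heap contents = [74, 94]
push(83): heap contents = [74, 83, 94]

Answer: 74 83 94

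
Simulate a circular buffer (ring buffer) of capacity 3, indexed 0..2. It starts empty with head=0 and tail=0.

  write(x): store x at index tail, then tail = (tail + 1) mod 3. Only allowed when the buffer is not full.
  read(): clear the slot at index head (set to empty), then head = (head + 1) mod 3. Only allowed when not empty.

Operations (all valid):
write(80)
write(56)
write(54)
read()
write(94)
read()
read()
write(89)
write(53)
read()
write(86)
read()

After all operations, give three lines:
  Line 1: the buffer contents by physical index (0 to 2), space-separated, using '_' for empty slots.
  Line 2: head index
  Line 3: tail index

write(80): buf=[80 _ _], head=0, tail=1, size=1
write(56): buf=[80 56 _], head=0, tail=2, size=2
write(54): buf=[80 56 54], head=0, tail=0, size=3
read(): buf=[_ 56 54], head=1, tail=0, size=2
write(94): buf=[94 56 54], head=1, tail=1, size=3
read(): buf=[94 _ 54], head=2, tail=1, size=2
read(): buf=[94 _ _], head=0, tail=1, size=1
write(89): buf=[94 89 _], head=0, tail=2, size=2
write(53): buf=[94 89 53], head=0, tail=0, size=3
read(): buf=[_ 89 53], head=1, tail=0, size=2
write(86): buf=[86 89 53], head=1, tail=1, size=3
read(): buf=[86 _ 53], head=2, tail=1, size=2

Answer: 86 _ 53
2
1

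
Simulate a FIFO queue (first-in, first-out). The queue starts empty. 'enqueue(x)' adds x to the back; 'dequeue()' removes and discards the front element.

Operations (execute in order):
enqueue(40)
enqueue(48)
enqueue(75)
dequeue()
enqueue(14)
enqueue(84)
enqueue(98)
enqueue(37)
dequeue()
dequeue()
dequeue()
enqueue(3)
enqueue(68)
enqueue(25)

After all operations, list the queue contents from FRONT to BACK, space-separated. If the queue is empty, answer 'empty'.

Answer: 84 98 37 3 68 25

Derivation:
enqueue(40): [40]
enqueue(48): [40, 48]
enqueue(75): [40, 48, 75]
dequeue(): [48, 75]
enqueue(14): [48, 75, 14]
enqueue(84): [48, 75, 14, 84]
enqueue(98): [48, 75, 14, 84, 98]
enqueue(37): [48, 75, 14, 84, 98, 37]
dequeue(): [75, 14, 84, 98, 37]
dequeue(): [14, 84, 98, 37]
dequeue(): [84, 98, 37]
enqueue(3): [84, 98, 37, 3]
enqueue(68): [84, 98, 37, 3, 68]
enqueue(25): [84, 98, 37, 3, 68, 25]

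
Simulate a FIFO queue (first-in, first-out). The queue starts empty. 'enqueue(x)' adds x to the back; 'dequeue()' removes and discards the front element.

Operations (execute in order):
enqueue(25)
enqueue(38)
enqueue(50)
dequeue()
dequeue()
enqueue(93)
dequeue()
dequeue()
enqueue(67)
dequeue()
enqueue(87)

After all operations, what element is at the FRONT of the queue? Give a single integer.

enqueue(25): queue = [25]
enqueue(38): queue = [25, 38]
enqueue(50): queue = [25, 38, 50]
dequeue(): queue = [38, 50]
dequeue(): queue = [50]
enqueue(93): queue = [50, 93]
dequeue(): queue = [93]
dequeue(): queue = []
enqueue(67): queue = [67]
dequeue(): queue = []
enqueue(87): queue = [87]

Answer: 87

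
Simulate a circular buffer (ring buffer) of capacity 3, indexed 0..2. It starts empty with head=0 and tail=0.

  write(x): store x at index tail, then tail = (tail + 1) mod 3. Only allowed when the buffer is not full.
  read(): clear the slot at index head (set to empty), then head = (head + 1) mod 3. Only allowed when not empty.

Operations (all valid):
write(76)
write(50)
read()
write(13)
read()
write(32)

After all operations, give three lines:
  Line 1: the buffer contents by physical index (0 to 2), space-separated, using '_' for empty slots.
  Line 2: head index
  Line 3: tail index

Answer: 32 _ 13
2
1

Derivation:
write(76): buf=[76 _ _], head=0, tail=1, size=1
write(50): buf=[76 50 _], head=0, tail=2, size=2
read(): buf=[_ 50 _], head=1, tail=2, size=1
write(13): buf=[_ 50 13], head=1, tail=0, size=2
read(): buf=[_ _ 13], head=2, tail=0, size=1
write(32): buf=[32 _ 13], head=2, tail=1, size=2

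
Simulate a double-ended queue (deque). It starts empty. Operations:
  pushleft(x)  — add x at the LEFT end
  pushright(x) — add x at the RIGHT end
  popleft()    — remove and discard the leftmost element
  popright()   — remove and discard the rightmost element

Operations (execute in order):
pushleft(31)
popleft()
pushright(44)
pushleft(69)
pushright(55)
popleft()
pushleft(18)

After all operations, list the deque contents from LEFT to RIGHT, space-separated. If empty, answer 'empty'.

pushleft(31): [31]
popleft(): []
pushright(44): [44]
pushleft(69): [69, 44]
pushright(55): [69, 44, 55]
popleft(): [44, 55]
pushleft(18): [18, 44, 55]

Answer: 18 44 55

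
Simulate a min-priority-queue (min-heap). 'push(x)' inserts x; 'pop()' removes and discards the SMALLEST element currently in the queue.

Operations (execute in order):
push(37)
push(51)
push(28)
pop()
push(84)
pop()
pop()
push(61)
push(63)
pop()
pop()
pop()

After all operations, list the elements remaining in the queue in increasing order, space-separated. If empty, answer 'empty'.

Answer: empty

Derivation:
push(37): heap contents = [37]
push(51): heap contents = [37, 51]
push(28): heap contents = [28, 37, 51]
pop() → 28: heap contents = [37, 51]
push(84): heap contents = [37, 51, 84]
pop() → 37: heap contents = [51, 84]
pop() → 51: heap contents = [84]
push(61): heap contents = [61, 84]
push(63): heap contents = [61, 63, 84]
pop() → 61: heap contents = [63, 84]
pop() → 63: heap contents = [84]
pop() → 84: heap contents = []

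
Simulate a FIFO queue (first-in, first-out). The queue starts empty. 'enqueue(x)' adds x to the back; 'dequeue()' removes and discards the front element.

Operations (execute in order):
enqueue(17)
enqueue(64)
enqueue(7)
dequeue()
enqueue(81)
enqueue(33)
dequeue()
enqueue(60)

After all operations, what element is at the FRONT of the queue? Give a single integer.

Answer: 7

Derivation:
enqueue(17): queue = [17]
enqueue(64): queue = [17, 64]
enqueue(7): queue = [17, 64, 7]
dequeue(): queue = [64, 7]
enqueue(81): queue = [64, 7, 81]
enqueue(33): queue = [64, 7, 81, 33]
dequeue(): queue = [7, 81, 33]
enqueue(60): queue = [7, 81, 33, 60]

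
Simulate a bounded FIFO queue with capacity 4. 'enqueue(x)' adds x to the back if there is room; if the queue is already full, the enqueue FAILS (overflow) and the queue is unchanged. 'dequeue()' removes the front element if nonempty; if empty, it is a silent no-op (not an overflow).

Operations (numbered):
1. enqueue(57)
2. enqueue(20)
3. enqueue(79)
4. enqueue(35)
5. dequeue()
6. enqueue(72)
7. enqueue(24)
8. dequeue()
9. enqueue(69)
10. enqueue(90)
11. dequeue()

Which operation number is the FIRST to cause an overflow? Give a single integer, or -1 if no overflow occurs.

1. enqueue(57): size=1
2. enqueue(20): size=2
3. enqueue(79): size=3
4. enqueue(35): size=4
5. dequeue(): size=3
6. enqueue(72): size=4
7. enqueue(24): size=4=cap → OVERFLOW (fail)
8. dequeue(): size=3
9. enqueue(69): size=4
10. enqueue(90): size=4=cap → OVERFLOW (fail)
11. dequeue(): size=3

Answer: 7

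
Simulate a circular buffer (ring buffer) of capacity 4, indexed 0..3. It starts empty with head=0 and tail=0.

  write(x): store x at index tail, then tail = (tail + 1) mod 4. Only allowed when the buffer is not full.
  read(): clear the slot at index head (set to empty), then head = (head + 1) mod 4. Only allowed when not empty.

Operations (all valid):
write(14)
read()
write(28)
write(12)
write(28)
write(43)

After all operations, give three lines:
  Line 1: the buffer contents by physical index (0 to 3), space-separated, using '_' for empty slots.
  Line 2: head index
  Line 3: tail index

write(14): buf=[14 _ _ _], head=0, tail=1, size=1
read(): buf=[_ _ _ _], head=1, tail=1, size=0
write(28): buf=[_ 28 _ _], head=1, tail=2, size=1
write(12): buf=[_ 28 12 _], head=1, tail=3, size=2
write(28): buf=[_ 28 12 28], head=1, tail=0, size=3
write(43): buf=[43 28 12 28], head=1, tail=1, size=4

Answer: 43 28 12 28
1
1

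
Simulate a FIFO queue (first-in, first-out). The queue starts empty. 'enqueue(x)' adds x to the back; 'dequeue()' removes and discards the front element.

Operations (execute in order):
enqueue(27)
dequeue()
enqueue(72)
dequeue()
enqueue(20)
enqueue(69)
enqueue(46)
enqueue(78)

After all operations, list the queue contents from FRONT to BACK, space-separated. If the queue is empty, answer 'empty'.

Answer: 20 69 46 78

Derivation:
enqueue(27): [27]
dequeue(): []
enqueue(72): [72]
dequeue(): []
enqueue(20): [20]
enqueue(69): [20, 69]
enqueue(46): [20, 69, 46]
enqueue(78): [20, 69, 46, 78]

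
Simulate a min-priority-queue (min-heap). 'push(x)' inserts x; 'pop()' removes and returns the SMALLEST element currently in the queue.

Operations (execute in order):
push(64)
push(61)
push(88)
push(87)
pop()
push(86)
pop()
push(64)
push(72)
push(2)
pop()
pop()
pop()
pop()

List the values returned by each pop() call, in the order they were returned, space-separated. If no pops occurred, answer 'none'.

Answer: 61 64 2 64 72 86

Derivation:
push(64): heap contents = [64]
push(61): heap contents = [61, 64]
push(88): heap contents = [61, 64, 88]
push(87): heap contents = [61, 64, 87, 88]
pop() → 61: heap contents = [64, 87, 88]
push(86): heap contents = [64, 86, 87, 88]
pop() → 64: heap contents = [86, 87, 88]
push(64): heap contents = [64, 86, 87, 88]
push(72): heap contents = [64, 72, 86, 87, 88]
push(2): heap contents = [2, 64, 72, 86, 87, 88]
pop() → 2: heap contents = [64, 72, 86, 87, 88]
pop() → 64: heap contents = [72, 86, 87, 88]
pop() → 72: heap contents = [86, 87, 88]
pop() → 86: heap contents = [87, 88]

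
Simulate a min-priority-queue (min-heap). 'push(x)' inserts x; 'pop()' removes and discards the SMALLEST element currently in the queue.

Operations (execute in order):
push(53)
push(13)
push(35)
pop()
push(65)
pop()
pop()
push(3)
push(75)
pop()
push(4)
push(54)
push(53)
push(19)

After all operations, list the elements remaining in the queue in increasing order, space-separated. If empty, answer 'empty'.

push(53): heap contents = [53]
push(13): heap contents = [13, 53]
push(35): heap contents = [13, 35, 53]
pop() → 13: heap contents = [35, 53]
push(65): heap contents = [35, 53, 65]
pop() → 35: heap contents = [53, 65]
pop() → 53: heap contents = [65]
push(3): heap contents = [3, 65]
push(75): heap contents = [3, 65, 75]
pop() → 3: heap contents = [65, 75]
push(4): heap contents = [4, 65, 75]
push(54): heap contents = [4, 54, 65, 75]
push(53): heap contents = [4, 53, 54, 65, 75]
push(19): heap contents = [4, 19, 53, 54, 65, 75]

Answer: 4 19 53 54 65 75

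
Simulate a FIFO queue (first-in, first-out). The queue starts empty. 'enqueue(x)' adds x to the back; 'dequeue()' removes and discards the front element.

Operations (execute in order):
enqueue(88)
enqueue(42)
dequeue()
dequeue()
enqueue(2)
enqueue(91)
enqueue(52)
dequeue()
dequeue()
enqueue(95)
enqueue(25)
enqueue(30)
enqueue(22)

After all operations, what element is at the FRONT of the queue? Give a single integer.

Answer: 52

Derivation:
enqueue(88): queue = [88]
enqueue(42): queue = [88, 42]
dequeue(): queue = [42]
dequeue(): queue = []
enqueue(2): queue = [2]
enqueue(91): queue = [2, 91]
enqueue(52): queue = [2, 91, 52]
dequeue(): queue = [91, 52]
dequeue(): queue = [52]
enqueue(95): queue = [52, 95]
enqueue(25): queue = [52, 95, 25]
enqueue(30): queue = [52, 95, 25, 30]
enqueue(22): queue = [52, 95, 25, 30, 22]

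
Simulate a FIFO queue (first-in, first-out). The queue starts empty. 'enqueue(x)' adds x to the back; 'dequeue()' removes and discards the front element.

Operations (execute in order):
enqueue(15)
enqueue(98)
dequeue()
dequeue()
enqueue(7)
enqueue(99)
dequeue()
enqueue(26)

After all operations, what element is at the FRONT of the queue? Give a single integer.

enqueue(15): queue = [15]
enqueue(98): queue = [15, 98]
dequeue(): queue = [98]
dequeue(): queue = []
enqueue(7): queue = [7]
enqueue(99): queue = [7, 99]
dequeue(): queue = [99]
enqueue(26): queue = [99, 26]

Answer: 99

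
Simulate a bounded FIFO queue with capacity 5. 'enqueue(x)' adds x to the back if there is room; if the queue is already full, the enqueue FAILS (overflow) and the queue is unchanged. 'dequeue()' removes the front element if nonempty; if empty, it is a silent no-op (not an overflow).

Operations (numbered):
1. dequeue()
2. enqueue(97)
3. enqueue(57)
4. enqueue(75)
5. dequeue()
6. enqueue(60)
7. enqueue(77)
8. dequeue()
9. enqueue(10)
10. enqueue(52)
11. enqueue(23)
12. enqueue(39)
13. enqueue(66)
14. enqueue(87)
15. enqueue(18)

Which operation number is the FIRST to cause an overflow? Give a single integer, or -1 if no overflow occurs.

Answer: 11

Derivation:
1. dequeue(): empty, no-op, size=0
2. enqueue(97): size=1
3. enqueue(57): size=2
4. enqueue(75): size=3
5. dequeue(): size=2
6. enqueue(60): size=3
7. enqueue(77): size=4
8. dequeue(): size=3
9. enqueue(10): size=4
10. enqueue(52): size=5
11. enqueue(23): size=5=cap → OVERFLOW (fail)
12. enqueue(39): size=5=cap → OVERFLOW (fail)
13. enqueue(66): size=5=cap → OVERFLOW (fail)
14. enqueue(87): size=5=cap → OVERFLOW (fail)
15. enqueue(18): size=5=cap → OVERFLOW (fail)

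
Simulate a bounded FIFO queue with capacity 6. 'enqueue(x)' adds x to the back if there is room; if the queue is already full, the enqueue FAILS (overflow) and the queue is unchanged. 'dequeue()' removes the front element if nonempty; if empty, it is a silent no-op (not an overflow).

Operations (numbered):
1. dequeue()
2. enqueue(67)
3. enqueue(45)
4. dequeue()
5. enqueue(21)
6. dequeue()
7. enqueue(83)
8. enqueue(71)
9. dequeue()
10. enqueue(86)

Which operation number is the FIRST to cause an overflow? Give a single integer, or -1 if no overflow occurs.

1. dequeue(): empty, no-op, size=0
2. enqueue(67): size=1
3. enqueue(45): size=2
4. dequeue(): size=1
5. enqueue(21): size=2
6. dequeue(): size=1
7. enqueue(83): size=2
8. enqueue(71): size=3
9. dequeue(): size=2
10. enqueue(86): size=3

Answer: -1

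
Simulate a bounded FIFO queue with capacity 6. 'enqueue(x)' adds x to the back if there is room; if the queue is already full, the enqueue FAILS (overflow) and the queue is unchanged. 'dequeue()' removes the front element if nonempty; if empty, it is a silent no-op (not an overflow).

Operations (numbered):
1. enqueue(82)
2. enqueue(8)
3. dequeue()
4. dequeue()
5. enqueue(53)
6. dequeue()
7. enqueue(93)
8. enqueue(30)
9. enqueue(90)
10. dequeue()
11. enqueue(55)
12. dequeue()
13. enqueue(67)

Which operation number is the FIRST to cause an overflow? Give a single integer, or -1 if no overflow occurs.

1. enqueue(82): size=1
2. enqueue(8): size=2
3. dequeue(): size=1
4. dequeue(): size=0
5. enqueue(53): size=1
6. dequeue(): size=0
7. enqueue(93): size=1
8. enqueue(30): size=2
9. enqueue(90): size=3
10. dequeue(): size=2
11. enqueue(55): size=3
12. dequeue(): size=2
13. enqueue(67): size=3

Answer: -1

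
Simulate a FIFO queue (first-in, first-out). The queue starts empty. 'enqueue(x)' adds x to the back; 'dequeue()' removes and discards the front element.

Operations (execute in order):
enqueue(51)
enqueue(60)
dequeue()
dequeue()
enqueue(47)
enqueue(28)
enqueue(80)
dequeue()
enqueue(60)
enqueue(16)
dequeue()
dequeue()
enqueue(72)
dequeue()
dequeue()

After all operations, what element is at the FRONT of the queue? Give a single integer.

Answer: 72

Derivation:
enqueue(51): queue = [51]
enqueue(60): queue = [51, 60]
dequeue(): queue = [60]
dequeue(): queue = []
enqueue(47): queue = [47]
enqueue(28): queue = [47, 28]
enqueue(80): queue = [47, 28, 80]
dequeue(): queue = [28, 80]
enqueue(60): queue = [28, 80, 60]
enqueue(16): queue = [28, 80, 60, 16]
dequeue(): queue = [80, 60, 16]
dequeue(): queue = [60, 16]
enqueue(72): queue = [60, 16, 72]
dequeue(): queue = [16, 72]
dequeue(): queue = [72]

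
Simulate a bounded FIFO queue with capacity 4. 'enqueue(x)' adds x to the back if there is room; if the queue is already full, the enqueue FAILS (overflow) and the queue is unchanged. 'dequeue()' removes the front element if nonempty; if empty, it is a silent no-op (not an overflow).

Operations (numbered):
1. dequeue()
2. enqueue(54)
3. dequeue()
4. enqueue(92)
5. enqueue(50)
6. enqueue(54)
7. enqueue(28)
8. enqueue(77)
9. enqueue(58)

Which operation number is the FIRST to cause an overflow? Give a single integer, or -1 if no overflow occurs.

1. dequeue(): empty, no-op, size=0
2. enqueue(54): size=1
3. dequeue(): size=0
4. enqueue(92): size=1
5. enqueue(50): size=2
6. enqueue(54): size=3
7. enqueue(28): size=4
8. enqueue(77): size=4=cap → OVERFLOW (fail)
9. enqueue(58): size=4=cap → OVERFLOW (fail)

Answer: 8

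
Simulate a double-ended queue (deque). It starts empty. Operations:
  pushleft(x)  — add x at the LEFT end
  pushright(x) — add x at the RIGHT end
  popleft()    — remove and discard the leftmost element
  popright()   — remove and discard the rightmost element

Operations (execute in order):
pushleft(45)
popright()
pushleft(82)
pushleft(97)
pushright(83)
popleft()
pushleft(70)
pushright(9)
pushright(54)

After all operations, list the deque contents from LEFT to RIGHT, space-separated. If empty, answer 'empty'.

pushleft(45): [45]
popright(): []
pushleft(82): [82]
pushleft(97): [97, 82]
pushright(83): [97, 82, 83]
popleft(): [82, 83]
pushleft(70): [70, 82, 83]
pushright(9): [70, 82, 83, 9]
pushright(54): [70, 82, 83, 9, 54]

Answer: 70 82 83 9 54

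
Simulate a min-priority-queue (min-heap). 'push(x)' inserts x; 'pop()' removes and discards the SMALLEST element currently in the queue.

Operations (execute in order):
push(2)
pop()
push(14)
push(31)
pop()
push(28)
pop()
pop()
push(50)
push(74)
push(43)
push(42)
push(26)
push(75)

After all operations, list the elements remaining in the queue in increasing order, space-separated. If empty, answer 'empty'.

push(2): heap contents = [2]
pop() → 2: heap contents = []
push(14): heap contents = [14]
push(31): heap contents = [14, 31]
pop() → 14: heap contents = [31]
push(28): heap contents = [28, 31]
pop() → 28: heap contents = [31]
pop() → 31: heap contents = []
push(50): heap contents = [50]
push(74): heap contents = [50, 74]
push(43): heap contents = [43, 50, 74]
push(42): heap contents = [42, 43, 50, 74]
push(26): heap contents = [26, 42, 43, 50, 74]
push(75): heap contents = [26, 42, 43, 50, 74, 75]

Answer: 26 42 43 50 74 75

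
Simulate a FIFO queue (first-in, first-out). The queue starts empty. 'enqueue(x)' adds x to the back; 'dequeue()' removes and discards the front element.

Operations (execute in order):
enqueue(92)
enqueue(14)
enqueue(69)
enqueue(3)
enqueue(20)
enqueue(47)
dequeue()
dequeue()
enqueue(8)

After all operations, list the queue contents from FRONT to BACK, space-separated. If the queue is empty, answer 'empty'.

Answer: 69 3 20 47 8

Derivation:
enqueue(92): [92]
enqueue(14): [92, 14]
enqueue(69): [92, 14, 69]
enqueue(3): [92, 14, 69, 3]
enqueue(20): [92, 14, 69, 3, 20]
enqueue(47): [92, 14, 69, 3, 20, 47]
dequeue(): [14, 69, 3, 20, 47]
dequeue(): [69, 3, 20, 47]
enqueue(8): [69, 3, 20, 47, 8]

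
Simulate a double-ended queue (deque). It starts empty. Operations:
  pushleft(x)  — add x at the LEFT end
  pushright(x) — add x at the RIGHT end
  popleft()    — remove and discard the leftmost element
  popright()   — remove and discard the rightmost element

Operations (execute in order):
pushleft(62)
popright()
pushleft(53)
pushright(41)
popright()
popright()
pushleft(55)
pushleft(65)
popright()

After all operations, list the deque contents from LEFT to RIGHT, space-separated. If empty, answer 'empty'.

Answer: 65

Derivation:
pushleft(62): [62]
popright(): []
pushleft(53): [53]
pushright(41): [53, 41]
popright(): [53]
popright(): []
pushleft(55): [55]
pushleft(65): [65, 55]
popright(): [65]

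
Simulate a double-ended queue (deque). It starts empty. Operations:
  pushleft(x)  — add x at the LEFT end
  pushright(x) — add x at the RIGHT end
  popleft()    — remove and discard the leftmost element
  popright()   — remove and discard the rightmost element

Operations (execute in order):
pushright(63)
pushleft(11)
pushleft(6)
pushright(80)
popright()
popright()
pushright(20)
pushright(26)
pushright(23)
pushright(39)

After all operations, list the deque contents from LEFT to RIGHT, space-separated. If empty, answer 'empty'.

pushright(63): [63]
pushleft(11): [11, 63]
pushleft(6): [6, 11, 63]
pushright(80): [6, 11, 63, 80]
popright(): [6, 11, 63]
popright(): [6, 11]
pushright(20): [6, 11, 20]
pushright(26): [6, 11, 20, 26]
pushright(23): [6, 11, 20, 26, 23]
pushright(39): [6, 11, 20, 26, 23, 39]

Answer: 6 11 20 26 23 39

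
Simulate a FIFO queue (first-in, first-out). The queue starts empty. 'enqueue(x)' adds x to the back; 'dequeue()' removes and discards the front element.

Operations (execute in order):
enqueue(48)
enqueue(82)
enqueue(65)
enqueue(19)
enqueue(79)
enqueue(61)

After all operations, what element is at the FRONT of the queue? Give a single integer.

enqueue(48): queue = [48]
enqueue(82): queue = [48, 82]
enqueue(65): queue = [48, 82, 65]
enqueue(19): queue = [48, 82, 65, 19]
enqueue(79): queue = [48, 82, 65, 19, 79]
enqueue(61): queue = [48, 82, 65, 19, 79, 61]

Answer: 48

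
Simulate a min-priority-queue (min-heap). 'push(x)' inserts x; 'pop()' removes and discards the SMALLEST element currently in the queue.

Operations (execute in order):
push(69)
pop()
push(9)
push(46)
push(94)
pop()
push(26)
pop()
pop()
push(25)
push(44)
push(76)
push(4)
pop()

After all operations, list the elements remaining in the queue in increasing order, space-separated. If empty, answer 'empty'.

push(69): heap contents = [69]
pop() → 69: heap contents = []
push(9): heap contents = [9]
push(46): heap contents = [9, 46]
push(94): heap contents = [9, 46, 94]
pop() → 9: heap contents = [46, 94]
push(26): heap contents = [26, 46, 94]
pop() → 26: heap contents = [46, 94]
pop() → 46: heap contents = [94]
push(25): heap contents = [25, 94]
push(44): heap contents = [25, 44, 94]
push(76): heap contents = [25, 44, 76, 94]
push(4): heap contents = [4, 25, 44, 76, 94]
pop() → 4: heap contents = [25, 44, 76, 94]

Answer: 25 44 76 94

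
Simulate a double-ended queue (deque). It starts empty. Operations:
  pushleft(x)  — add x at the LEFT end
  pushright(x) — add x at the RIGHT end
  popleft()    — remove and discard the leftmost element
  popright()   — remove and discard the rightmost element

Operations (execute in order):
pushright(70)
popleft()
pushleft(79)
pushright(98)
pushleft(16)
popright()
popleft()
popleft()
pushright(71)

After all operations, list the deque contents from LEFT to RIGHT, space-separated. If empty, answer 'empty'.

pushright(70): [70]
popleft(): []
pushleft(79): [79]
pushright(98): [79, 98]
pushleft(16): [16, 79, 98]
popright(): [16, 79]
popleft(): [79]
popleft(): []
pushright(71): [71]

Answer: 71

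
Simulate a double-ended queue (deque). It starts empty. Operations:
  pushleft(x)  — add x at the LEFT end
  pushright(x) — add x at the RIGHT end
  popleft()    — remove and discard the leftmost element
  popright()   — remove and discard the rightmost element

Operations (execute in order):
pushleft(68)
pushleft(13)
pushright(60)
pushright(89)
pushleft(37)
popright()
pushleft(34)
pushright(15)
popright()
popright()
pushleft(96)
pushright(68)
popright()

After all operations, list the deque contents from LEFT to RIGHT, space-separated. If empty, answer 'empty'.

Answer: 96 34 37 13 68

Derivation:
pushleft(68): [68]
pushleft(13): [13, 68]
pushright(60): [13, 68, 60]
pushright(89): [13, 68, 60, 89]
pushleft(37): [37, 13, 68, 60, 89]
popright(): [37, 13, 68, 60]
pushleft(34): [34, 37, 13, 68, 60]
pushright(15): [34, 37, 13, 68, 60, 15]
popright(): [34, 37, 13, 68, 60]
popright(): [34, 37, 13, 68]
pushleft(96): [96, 34, 37, 13, 68]
pushright(68): [96, 34, 37, 13, 68, 68]
popright(): [96, 34, 37, 13, 68]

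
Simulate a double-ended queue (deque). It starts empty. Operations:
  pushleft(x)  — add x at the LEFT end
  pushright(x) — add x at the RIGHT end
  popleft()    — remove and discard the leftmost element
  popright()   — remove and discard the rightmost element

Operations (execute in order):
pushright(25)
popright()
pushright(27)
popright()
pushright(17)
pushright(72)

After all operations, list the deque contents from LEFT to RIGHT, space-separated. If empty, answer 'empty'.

pushright(25): [25]
popright(): []
pushright(27): [27]
popright(): []
pushright(17): [17]
pushright(72): [17, 72]

Answer: 17 72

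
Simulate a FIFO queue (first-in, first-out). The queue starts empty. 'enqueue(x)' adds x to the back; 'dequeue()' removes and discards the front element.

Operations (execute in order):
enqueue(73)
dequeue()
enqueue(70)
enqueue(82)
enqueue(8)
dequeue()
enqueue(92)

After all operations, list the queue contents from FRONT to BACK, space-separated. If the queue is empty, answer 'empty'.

enqueue(73): [73]
dequeue(): []
enqueue(70): [70]
enqueue(82): [70, 82]
enqueue(8): [70, 82, 8]
dequeue(): [82, 8]
enqueue(92): [82, 8, 92]

Answer: 82 8 92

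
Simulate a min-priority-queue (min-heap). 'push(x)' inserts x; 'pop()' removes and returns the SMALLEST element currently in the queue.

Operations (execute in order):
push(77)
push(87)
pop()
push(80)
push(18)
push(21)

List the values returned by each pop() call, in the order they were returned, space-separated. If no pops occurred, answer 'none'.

push(77): heap contents = [77]
push(87): heap contents = [77, 87]
pop() → 77: heap contents = [87]
push(80): heap contents = [80, 87]
push(18): heap contents = [18, 80, 87]
push(21): heap contents = [18, 21, 80, 87]

Answer: 77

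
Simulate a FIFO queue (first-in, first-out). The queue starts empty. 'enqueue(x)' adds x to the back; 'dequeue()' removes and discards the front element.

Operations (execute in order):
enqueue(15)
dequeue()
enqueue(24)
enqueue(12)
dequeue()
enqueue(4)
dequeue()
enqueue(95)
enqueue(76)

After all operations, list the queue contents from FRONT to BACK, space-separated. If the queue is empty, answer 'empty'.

enqueue(15): [15]
dequeue(): []
enqueue(24): [24]
enqueue(12): [24, 12]
dequeue(): [12]
enqueue(4): [12, 4]
dequeue(): [4]
enqueue(95): [4, 95]
enqueue(76): [4, 95, 76]

Answer: 4 95 76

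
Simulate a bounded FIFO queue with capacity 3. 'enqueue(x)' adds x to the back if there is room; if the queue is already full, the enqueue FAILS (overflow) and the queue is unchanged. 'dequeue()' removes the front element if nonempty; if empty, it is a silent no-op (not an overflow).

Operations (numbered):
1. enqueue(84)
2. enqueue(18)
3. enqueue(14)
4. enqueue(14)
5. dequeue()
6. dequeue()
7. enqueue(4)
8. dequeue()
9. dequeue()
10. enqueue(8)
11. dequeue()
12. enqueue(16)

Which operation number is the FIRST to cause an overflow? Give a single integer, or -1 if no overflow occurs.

1. enqueue(84): size=1
2. enqueue(18): size=2
3. enqueue(14): size=3
4. enqueue(14): size=3=cap → OVERFLOW (fail)
5. dequeue(): size=2
6. dequeue(): size=1
7. enqueue(4): size=2
8. dequeue(): size=1
9. dequeue(): size=0
10. enqueue(8): size=1
11. dequeue(): size=0
12. enqueue(16): size=1

Answer: 4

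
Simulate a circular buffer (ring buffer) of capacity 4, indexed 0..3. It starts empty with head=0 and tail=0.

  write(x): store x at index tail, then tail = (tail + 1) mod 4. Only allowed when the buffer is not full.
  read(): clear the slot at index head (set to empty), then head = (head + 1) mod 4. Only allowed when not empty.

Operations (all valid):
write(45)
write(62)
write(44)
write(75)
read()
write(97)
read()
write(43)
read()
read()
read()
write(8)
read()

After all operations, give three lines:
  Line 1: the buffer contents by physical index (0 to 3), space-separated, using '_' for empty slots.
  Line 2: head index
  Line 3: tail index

Answer: _ _ 8 _
2
3

Derivation:
write(45): buf=[45 _ _ _], head=0, tail=1, size=1
write(62): buf=[45 62 _ _], head=0, tail=2, size=2
write(44): buf=[45 62 44 _], head=0, tail=3, size=3
write(75): buf=[45 62 44 75], head=0, tail=0, size=4
read(): buf=[_ 62 44 75], head=1, tail=0, size=3
write(97): buf=[97 62 44 75], head=1, tail=1, size=4
read(): buf=[97 _ 44 75], head=2, tail=1, size=3
write(43): buf=[97 43 44 75], head=2, tail=2, size=4
read(): buf=[97 43 _ 75], head=3, tail=2, size=3
read(): buf=[97 43 _ _], head=0, tail=2, size=2
read(): buf=[_ 43 _ _], head=1, tail=2, size=1
write(8): buf=[_ 43 8 _], head=1, tail=3, size=2
read(): buf=[_ _ 8 _], head=2, tail=3, size=1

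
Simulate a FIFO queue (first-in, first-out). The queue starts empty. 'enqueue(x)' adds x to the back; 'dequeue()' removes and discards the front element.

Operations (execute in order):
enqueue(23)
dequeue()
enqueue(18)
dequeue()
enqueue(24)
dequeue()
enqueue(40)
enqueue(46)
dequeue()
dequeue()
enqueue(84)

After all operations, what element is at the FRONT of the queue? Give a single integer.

Answer: 84

Derivation:
enqueue(23): queue = [23]
dequeue(): queue = []
enqueue(18): queue = [18]
dequeue(): queue = []
enqueue(24): queue = [24]
dequeue(): queue = []
enqueue(40): queue = [40]
enqueue(46): queue = [40, 46]
dequeue(): queue = [46]
dequeue(): queue = []
enqueue(84): queue = [84]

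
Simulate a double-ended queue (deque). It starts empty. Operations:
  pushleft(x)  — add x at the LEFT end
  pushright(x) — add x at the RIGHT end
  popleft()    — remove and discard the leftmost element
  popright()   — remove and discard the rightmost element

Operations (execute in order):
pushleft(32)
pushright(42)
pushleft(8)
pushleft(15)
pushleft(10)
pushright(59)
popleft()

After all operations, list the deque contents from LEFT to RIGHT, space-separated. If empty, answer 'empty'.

Answer: 15 8 32 42 59

Derivation:
pushleft(32): [32]
pushright(42): [32, 42]
pushleft(8): [8, 32, 42]
pushleft(15): [15, 8, 32, 42]
pushleft(10): [10, 15, 8, 32, 42]
pushright(59): [10, 15, 8, 32, 42, 59]
popleft(): [15, 8, 32, 42, 59]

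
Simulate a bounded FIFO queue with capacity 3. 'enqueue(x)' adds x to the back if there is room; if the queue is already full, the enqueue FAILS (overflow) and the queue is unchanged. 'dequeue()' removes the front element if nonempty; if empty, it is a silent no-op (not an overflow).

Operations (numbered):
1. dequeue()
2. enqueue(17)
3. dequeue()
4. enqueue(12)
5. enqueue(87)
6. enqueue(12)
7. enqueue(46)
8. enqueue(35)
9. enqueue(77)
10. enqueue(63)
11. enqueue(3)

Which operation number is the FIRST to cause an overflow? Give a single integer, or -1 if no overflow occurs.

Answer: 7

Derivation:
1. dequeue(): empty, no-op, size=0
2. enqueue(17): size=1
3. dequeue(): size=0
4. enqueue(12): size=1
5. enqueue(87): size=2
6. enqueue(12): size=3
7. enqueue(46): size=3=cap → OVERFLOW (fail)
8. enqueue(35): size=3=cap → OVERFLOW (fail)
9. enqueue(77): size=3=cap → OVERFLOW (fail)
10. enqueue(63): size=3=cap → OVERFLOW (fail)
11. enqueue(3): size=3=cap → OVERFLOW (fail)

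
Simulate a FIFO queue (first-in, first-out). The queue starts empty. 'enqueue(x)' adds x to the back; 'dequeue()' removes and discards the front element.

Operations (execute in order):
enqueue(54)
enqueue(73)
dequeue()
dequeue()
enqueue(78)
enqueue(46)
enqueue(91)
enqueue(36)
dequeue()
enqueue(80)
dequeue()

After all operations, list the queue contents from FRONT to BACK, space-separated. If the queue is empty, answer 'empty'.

Answer: 91 36 80

Derivation:
enqueue(54): [54]
enqueue(73): [54, 73]
dequeue(): [73]
dequeue(): []
enqueue(78): [78]
enqueue(46): [78, 46]
enqueue(91): [78, 46, 91]
enqueue(36): [78, 46, 91, 36]
dequeue(): [46, 91, 36]
enqueue(80): [46, 91, 36, 80]
dequeue(): [91, 36, 80]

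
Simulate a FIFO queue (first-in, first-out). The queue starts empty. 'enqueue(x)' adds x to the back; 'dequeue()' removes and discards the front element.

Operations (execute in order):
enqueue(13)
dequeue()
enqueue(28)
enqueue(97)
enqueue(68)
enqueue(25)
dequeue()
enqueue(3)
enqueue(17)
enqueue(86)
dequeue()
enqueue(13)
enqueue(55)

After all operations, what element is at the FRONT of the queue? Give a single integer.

Answer: 68

Derivation:
enqueue(13): queue = [13]
dequeue(): queue = []
enqueue(28): queue = [28]
enqueue(97): queue = [28, 97]
enqueue(68): queue = [28, 97, 68]
enqueue(25): queue = [28, 97, 68, 25]
dequeue(): queue = [97, 68, 25]
enqueue(3): queue = [97, 68, 25, 3]
enqueue(17): queue = [97, 68, 25, 3, 17]
enqueue(86): queue = [97, 68, 25, 3, 17, 86]
dequeue(): queue = [68, 25, 3, 17, 86]
enqueue(13): queue = [68, 25, 3, 17, 86, 13]
enqueue(55): queue = [68, 25, 3, 17, 86, 13, 55]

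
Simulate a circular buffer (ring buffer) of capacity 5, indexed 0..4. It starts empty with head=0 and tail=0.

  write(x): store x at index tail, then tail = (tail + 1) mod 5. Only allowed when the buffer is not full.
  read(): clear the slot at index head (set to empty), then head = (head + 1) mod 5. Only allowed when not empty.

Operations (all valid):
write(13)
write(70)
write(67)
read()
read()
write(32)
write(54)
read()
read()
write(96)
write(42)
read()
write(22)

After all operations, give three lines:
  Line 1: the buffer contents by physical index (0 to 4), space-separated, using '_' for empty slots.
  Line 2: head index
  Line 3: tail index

Answer: 96 42 22 _ _
0
3

Derivation:
write(13): buf=[13 _ _ _ _], head=0, tail=1, size=1
write(70): buf=[13 70 _ _ _], head=0, tail=2, size=2
write(67): buf=[13 70 67 _ _], head=0, tail=3, size=3
read(): buf=[_ 70 67 _ _], head=1, tail=3, size=2
read(): buf=[_ _ 67 _ _], head=2, tail=3, size=1
write(32): buf=[_ _ 67 32 _], head=2, tail=4, size=2
write(54): buf=[_ _ 67 32 54], head=2, tail=0, size=3
read(): buf=[_ _ _ 32 54], head=3, tail=0, size=2
read(): buf=[_ _ _ _ 54], head=4, tail=0, size=1
write(96): buf=[96 _ _ _ 54], head=4, tail=1, size=2
write(42): buf=[96 42 _ _ 54], head=4, tail=2, size=3
read(): buf=[96 42 _ _ _], head=0, tail=2, size=2
write(22): buf=[96 42 22 _ _], head=0, tail=3, size=3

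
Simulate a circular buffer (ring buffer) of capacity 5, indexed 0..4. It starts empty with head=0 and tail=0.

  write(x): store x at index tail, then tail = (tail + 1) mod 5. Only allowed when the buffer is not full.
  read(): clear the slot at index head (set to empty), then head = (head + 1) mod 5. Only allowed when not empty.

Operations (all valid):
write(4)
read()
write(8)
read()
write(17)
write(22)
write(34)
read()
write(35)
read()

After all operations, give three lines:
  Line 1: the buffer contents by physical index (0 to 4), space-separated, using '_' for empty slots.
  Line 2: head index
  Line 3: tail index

write(4): buf=[4 _ _ _ _], head=0, tail=1, size=1
read(): buf=[_ _ _ _ _], head=1, tail=1, size=0
write(8): buf=[_ 8 _ _ _], head=1, tail=2, size=1
read(): buf=[_ _ _ _ _], head=2, tail=2, size=0
write(17): buf=[_ _ 17 _ _], head=2, tail=3, size=1
write(22): buf=[_ _ 17 22 _], head=2, tail=4, size=2
write(34): buf=[_ _ 17 22 34], head=2, tail=0, size=3
read(): buf=[_ _ _ 22 34], head=3, tail=0, size=2
write(35): buf=[35 _ _ 22 34], head=3, tail=1, size=3
read(): buf=[35 _ _ _ 34], head=4, tail=1, size=2

Answer: 35 _ _ _ 34
4
1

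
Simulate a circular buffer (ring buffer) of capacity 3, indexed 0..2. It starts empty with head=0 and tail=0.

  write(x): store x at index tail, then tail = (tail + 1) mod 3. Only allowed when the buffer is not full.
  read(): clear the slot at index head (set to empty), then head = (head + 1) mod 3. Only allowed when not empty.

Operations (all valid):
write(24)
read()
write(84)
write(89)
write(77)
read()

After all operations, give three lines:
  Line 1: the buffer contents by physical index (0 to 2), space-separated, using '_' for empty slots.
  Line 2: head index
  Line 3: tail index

write(24): buf=[24 _ _], head=0, tail=1, size=1
read(): buf=[_ _ _], head=1, tail=1, size=0
write(84): buf=[_ 84 _], head=1, tail=2, size=1
write(89): buf=[_ 84 89], head=1, tail=0, size=2
write(77): buf=[77 84 89], head=1, tail=1, size=3
read(): buf=[77 _ 89], head=2, tail=1, size=2

Answer: 77 _ 89
2
1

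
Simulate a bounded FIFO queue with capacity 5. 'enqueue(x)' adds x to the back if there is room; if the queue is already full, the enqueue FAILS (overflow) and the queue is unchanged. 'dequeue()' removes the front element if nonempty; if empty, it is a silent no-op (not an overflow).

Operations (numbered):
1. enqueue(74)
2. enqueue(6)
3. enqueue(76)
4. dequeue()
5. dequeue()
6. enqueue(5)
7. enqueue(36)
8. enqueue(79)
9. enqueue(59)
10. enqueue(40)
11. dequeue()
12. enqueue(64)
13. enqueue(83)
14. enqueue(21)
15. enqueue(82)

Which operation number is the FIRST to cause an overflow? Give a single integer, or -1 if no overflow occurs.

Answer: 10

Derivation:
1. enqueue(74): size=1
2. enqueue(6): size=2
3. enqueue(76): size=3
4. dequeue(): size=2
5. dequeue(): size=1
6. enqueue(5): size=2
7. enqueue(36): size=3
8. enqueue(79): size=4
9. enqueue(59): size=5
10. enqueue(40): size=5=cap → OVERFLOW (fail)
11. dequeue(): size=4
12. enqueue(64): size=5
13. enqueue(83): size=5=cap → OVERFLOW (fail)
14. enqueue(21): size=5=cap → OVERFLOW (fail)
15. enqueue(82): size=5=cap → OVERFLOW (fail)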